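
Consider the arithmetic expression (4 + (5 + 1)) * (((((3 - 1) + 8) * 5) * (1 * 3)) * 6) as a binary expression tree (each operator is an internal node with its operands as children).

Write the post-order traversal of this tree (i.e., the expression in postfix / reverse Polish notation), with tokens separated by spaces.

Post-order on an expression tree gives postfix notation: for each operator, emit left operand, right operand, then the operator.

4 5 1 + + 3 1 - 8 + 5 * 1 3 * * 6 * *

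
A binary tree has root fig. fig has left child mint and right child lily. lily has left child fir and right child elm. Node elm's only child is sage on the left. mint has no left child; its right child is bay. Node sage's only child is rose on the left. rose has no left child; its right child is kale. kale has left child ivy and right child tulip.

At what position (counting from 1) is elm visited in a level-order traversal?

6

Level-order visits nodes level by level from the root, left to right within each level.
Level 0: fig
Level 1: mint, lily
Level 2: bay, fir, elm
Level 3: sage
Level 4: rose
Level 5: kale
Level 6: ivy, tulip
Full level-order sequence: fig, mint, lily, bay, fir, elm, sage, rose, kale, ivy, tulip.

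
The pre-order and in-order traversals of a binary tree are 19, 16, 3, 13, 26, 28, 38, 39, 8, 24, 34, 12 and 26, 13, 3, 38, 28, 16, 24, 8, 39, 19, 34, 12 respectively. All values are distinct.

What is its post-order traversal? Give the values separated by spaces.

26 13 38 28 3 24 8 39 16 12 34 19

The first element of pre-order is the root; it splits in-order into left and right subtrees.
Root 19: left subtree has 9 nodes {26, 13, 3, 38, 28, 16, 24, 8, 39}, right has 2 {34, 12}.
  Root 16: left subtree has 5 nodes {26, 13, 3, 38, 28}, right has 3 {24, 8, 39}.
    Root 3: left subtree has 2 nodes {26, 13}, right has 2 {38, 28}.
      Root 13: left subtree has 1 node {26}, right has 0 { }.
      Root 28: left subtree has 1 node {38}, right has 0 { }.
    Root 39: left subtree has 2 nodes {24, 8}, right has 0 { }.
      Root 8: left subtree has 1 node {24}, right has 0 { }.
  Root 34: left subtree has 0 nodes { }, right has 1 {12}.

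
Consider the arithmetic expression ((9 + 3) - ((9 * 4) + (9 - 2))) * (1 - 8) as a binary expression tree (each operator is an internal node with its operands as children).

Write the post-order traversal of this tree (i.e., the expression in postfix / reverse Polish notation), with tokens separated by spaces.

Post-order on an expression tree gives postfix notation: for each operator, emit left operand, right operand, then the operator.

9 3 + 9 4 * 9 2 - + - 1 8 - *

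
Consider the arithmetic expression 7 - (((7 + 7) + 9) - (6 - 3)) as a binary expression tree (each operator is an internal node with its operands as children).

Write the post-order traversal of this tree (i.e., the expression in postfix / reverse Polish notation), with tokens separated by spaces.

Post-order on an expression tree gives postfix notation: for each operator, emit left operand, right operand, then the operator.

7 7 7 + 9 + 6 3 - - -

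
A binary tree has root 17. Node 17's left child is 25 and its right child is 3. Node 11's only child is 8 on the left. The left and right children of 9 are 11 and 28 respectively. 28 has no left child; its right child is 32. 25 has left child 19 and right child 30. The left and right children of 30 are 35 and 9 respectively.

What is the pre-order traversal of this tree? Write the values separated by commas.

17, 25, 19, 30, 35, 9, 11, 8, 28, 32, 3

Pre-order visits the node, then its left subtree, then its right subtree.
Visit 17.
At 17: go left to 25.
  Visit 25.
  At 25: go left to 19.
    19 is a leaf — visit 19.
  At 25: go right to 30.
    Visit 30.
    At 30: go left to 35.
      35 is a leaf — visit 35.
    At 30: go right to 9.
      Visit 9.
      At 9: go left to 11.
        Visit 11.
        At 11: go left to 8.
          8 is a leaf — visit 8.
        At 11: no right child.
      At 9: go right to 28.
        Visit 28.
        At 28: no left child.
        At 28: go right to 32.
          32 is a leaf — visit 32.
At 17: go right to 3.
  3 is a leaf — visit 3.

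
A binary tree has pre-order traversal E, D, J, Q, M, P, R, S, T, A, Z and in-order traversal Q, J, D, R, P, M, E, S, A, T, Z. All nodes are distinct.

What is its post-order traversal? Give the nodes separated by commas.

Q, J, R, P, M, D, A, Z, T, S, E

The first element of pre-order is the root; it splits in-order into left and right subtrees.
Root E: left subtree has 6 nodes {Q, J, D, R, P, M}, right has 4 {S, A, T, Z}.
  Root D: left subtree has 2 nodes {Q, J}, right has 3 {R, P, M}.
    Root J: left subtree has 1 node {Q}, right has 0 { }.
    Root M: left subtree has 2 nodes {R, P}, right has 0 { }.
      Root P: left subtree has 1 node {R}, right has 0 { }.
  Root S: left subtree has 0 nodes { }, right has 3 {A, T, Z}.
    Root T: left subtree has 1 node {A}, right has 1 {Z}.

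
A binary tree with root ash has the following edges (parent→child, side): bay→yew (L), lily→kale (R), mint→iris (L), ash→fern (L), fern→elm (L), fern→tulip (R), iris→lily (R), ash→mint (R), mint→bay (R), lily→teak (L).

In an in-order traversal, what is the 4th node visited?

ash

In-order visits the left subtree, then the node, then the right subtree.
At ash: go left to fern.
  At fern: go left to elm.
    elm is a leaf — visit elm.
  Visit fern.
  At fern: go right to tulip.
    tulip is a leaf — visit tulip.
Visit ash.
At ash: go right to mint.
  At mint: go left to iris.
    At iris: no left child.
    Visit iris.
    At iris: go right to lily.
      At lily: go left to teak.
        teak is a leaf — visit teak.
      Visit lily.
      At lily: go right to kale.
        kale is a leaf — visit kale.
  Visit mint.
  At mint: go right to bay.
    At bay: go left to yew.
      yew is a leaf — visit yew.
    Visit bay.
    At bay: no right child.
Full in-order sequence: elm, fern, tulip, ash, iris, teak, lily, kale, mint, yew, bay.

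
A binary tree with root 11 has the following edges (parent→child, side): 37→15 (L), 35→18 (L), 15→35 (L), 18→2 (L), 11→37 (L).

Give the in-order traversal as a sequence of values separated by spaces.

2 18 35 15 37 11

In-order visits the left subtree, then the node, then the right subtree.
At 11: go left to 37.
  At 37: go left to 15.
    At 15: go left to 35.
      At 35: go left to 18.
        At 18: go left to 2.
          2 is a leaf — visit 2.
        Visit 18.
        At 18: no right child.
      Visit 35.
      At 35: no right child.
    Visit 15.
    At 15: no right child.
  Visit 37.
  At 37: no right child.
Visit 11.
At 11: no right child.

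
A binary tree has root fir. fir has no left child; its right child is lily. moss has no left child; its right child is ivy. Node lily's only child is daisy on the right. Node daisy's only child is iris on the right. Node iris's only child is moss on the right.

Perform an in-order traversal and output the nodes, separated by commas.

In-order visits the left subtree, then the node, then the right subtree.
At fir: no left child.
Visit fir.
At fir: go right to lily.
  At lily: no left child.
  Visit lily.
  At lily: go right to daisy.
    At daisy: no left child.
    Visit daisy.
    At daisy: go right to iris.
      At iris: no left child.
      Visit iris.
      At iris: go right to moss.
        At moss: no left child.
        Visit moss.
        At moss: go right to ivy.
          ivy is a leaf — visit ivy.

fir, lily, daisy, iris, moss, ivy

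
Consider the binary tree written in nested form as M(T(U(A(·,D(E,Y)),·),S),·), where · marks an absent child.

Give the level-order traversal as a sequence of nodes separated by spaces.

M T U S A D E Y

Level-order visits nodes level by level from the root, left to right within each level.
Level 0: M
Level 1: T
Level 2: U, S
Level 3: A
Level 4: D
Level 5: E, Y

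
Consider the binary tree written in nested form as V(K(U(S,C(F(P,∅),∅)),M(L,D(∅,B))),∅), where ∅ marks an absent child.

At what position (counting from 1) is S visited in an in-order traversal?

In-order visits the left subtree, then the node, then the right subtree.
At V: go left to K.
  At K: go left to U.
    At U: go left to S.
      S is a leaf — visit S.
    Visit U.
    At U: go right to C.
      At C: go left to F.
        At F: go left to P.
          P is a leaf — visit P.
        Visit F.
        At F: no right child.
      Visit C.
      At C: no right child.
  Visit K.
  At K: go right to M.
    At M: go left to L.
      L is a leaf — visit L.
    Visit M.
    At M: go right to D.
      At D: no left child.
      Visit D.
      At D: go right to B.
        B is a leaf — visit B.
Visit V.
At V: no right child.
Full in-order sequence: S, U, P, F, C, K, L, M, D, B, V.

1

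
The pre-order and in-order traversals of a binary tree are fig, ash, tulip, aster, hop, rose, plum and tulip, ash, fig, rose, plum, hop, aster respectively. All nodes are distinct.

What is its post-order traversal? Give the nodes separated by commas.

tulip, ash, plum, rose, hop, aster, fig

The first element of pre-order is the root; it splits in-order into left and right subtrees.
Root fig: left subtree has 2 nodes {tulip, ash}, right has 4 {rose, plum, hop, aster}.
  Root ash: left subtree has 1 node {tulip}, right has 0 { }.
  Root aster: left subtree has 3 nodes {rose, plum, hop}, right has 0 { }.
    Root hop: left subtree has 2 nodes {rose, plum}, right has 0 { }.
      Root rose: left subtree has 0 nodes { }, right has 1 {plum}.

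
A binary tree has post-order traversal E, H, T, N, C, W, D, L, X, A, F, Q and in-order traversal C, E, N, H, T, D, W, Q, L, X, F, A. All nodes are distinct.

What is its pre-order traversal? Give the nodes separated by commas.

Q, D, C, N, E, T, H, W, F, X, L, A

The last element of post-order is the root; it splits in-order into left and right subtrees.
Root Q: left subtree has 7 nodes {C, E, N, H, T, D, W}, right has 4 {L, X, F, A}.
  Root D: left subtree has 5 nodes {C, E, N, H, T}, right has 1 {W}.
    Root C: left subtree has 0 nodes { }, right has 4 {E, N, H, T}.
      Root N: left subtree has 1 node {E}, right has 2 {H, T}.
        Root T: left subtree has 1 node {H}, right has 0 { }.
  Root F: left subtree has 2 nodes {L, X}, right has 1 {A}.
    Root X: left subtree has 1 node {L}, right has 0 { }.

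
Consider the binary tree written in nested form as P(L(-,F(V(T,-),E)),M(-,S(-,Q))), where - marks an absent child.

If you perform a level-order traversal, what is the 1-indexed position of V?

Level-order visits nodes level by level from the root, left to right within each level.
Level 0: P
Level 1: L, M
Level 2: F, S
Level 3: V, E, Q
Level 4: T
Full level-order sequence: P, L, M, F, S, V, E, Q, T.

6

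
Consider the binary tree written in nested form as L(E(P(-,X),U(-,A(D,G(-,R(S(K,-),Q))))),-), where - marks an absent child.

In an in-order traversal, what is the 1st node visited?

P

In-order visits the left subtree, then the node, then the right subtree.
At L: go left to E.
  At E: go left to P.
    At P: no left child.
    Visit P.
    At P: go right to X.
      X is a leaf — visit X.
  Visit E.
  At E: go right to U.
    At U: no left child.
    Visit U.
    At U: go right to A.
      At A: go left to D.
        D is a leaf — visit D.
      Visit A.
      At A: go right to G.
        At G: no left child.
        Visit G.
        At G: go right to R.
          At R: go left to S.
            At S: go left to K.
              K is a leaf — visit K.
            Visit S.
            At S: no right child.
          Visit R.
          At R: go right to Q.
            Q is a leaf — visit Q.
Visit L.
At L: no right child.
Full in-order sequence: P, X, E, U, D, A, G, K, S, R, Q, L.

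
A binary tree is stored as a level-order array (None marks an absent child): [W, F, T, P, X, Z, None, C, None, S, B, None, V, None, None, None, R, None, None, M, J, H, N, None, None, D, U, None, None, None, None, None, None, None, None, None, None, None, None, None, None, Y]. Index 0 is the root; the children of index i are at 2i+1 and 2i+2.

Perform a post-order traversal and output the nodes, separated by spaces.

Post-order visits the left subtree, then the right subtree, then the node.
At W: go left to F.
  At F: go left to P.
    At P: go left to C.
      At C: no left child.
      At C: go right to R.
        R is a leaf — visit R.
      Visit C.
    At P: no right child.
    Visit P.
  At F: go right to X.
    At X: go left to S.
      At S: go left to M.
        M is a leaf — visit M.
      At S: go right to J.
        At J: go left to Y.
          Y is a leaf — visit Y.
        At J: no right child.
        Visit J.
      Visit S.
    At X: go right to B.
      At B: go left to H.
        H is a leaf — visit H.
      At B: go right to N.
        N is a leaf — visit N.
      Visit B.
    Visit X.
  Visit F.
At W: go right to T.
  At T: go left to Z.
    At Z: no left child.
    At Z: go right to V.
      At V: go left to D.
        D is a leaf — visit D.
      At V: go right to U.
        U is a leaf — visit U.
      Visit V.
    Visit Z.
  At T: no right child.
  Visit T.
Visit W.

R C P M Y J S H N B X F D U V Z T W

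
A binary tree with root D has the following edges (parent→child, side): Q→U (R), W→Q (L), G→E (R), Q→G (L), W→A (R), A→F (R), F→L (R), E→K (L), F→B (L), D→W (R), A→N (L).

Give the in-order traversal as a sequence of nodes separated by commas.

In-order visits the left subtree, then the node, then the right subtree.
At D: no left child.
Visit D.
At D: go right to W.
  At W: go left to Q.
    At Q: go left to G.
      At G: no left child.
      Visit G.
      At G: go right to E.
        At E: go left to K.
          K is a leaf — visit K.
        Visit E.
        At E: no right child.
    Visit Q.
    At Q: go right to U.
      U is a leaf — visit U.
  Visit W.
  At W: go right to A.
    At A: go left to N.
      N is a leaf — visit N.
    Visit A.
    At A: go right to F.
      At F: go left to B.
        B is a leaf — visit B.
      Visit F.
      At F: go right to L.
        L is a leaf — visit L.

D, G, K, E, Q, U, W, N, A, B, F, L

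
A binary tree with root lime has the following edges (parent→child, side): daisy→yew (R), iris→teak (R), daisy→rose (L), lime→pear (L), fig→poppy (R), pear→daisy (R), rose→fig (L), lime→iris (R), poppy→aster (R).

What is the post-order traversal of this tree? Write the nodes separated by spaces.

Post-order visits the left subtree, then the right subtree, then the node.
At lime: go left to pear.
  At pear: no left child.
  At pear: go right to daisy.
    At daisy: go left to rose.
      At rose: go left to fig.
        At fig: no left child.
        At fig: go right to poppy.
          At poppy: no left child.
          At poppy: go right to aster.
            aster is a leaf — visit aster.
          Visit poppy.
        Visit fig.
      At rose: no right child.
      Visit rose.
    At daisy: go right to yew.
      yew is a leaf — visit yew.
    Visit daisy.
  Visit pear.
At lime: go right to iris.
  At iris: no left child.
  At iris: go right to teak.
    teak is a leaf — visit teak.
  Visit iris.
Visit lime.

aster poppy fig rose yew daisy pear teak iris lime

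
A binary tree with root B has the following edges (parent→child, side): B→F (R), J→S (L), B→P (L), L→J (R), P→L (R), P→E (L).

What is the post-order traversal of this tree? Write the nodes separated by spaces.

E S J L P F B

Post-order visits the left subtree, then the right subtree, then the node.
At B: go left to P.
  At P: go left to E.
    E is a leaf — visit E.
  At P: go right to L.
    At L: no left child.
    At L: go right to J.
      At J: go left to S.
        S is a leaf — visit S.
      At J: no right child.
      Visit J.
    Visit L.
  Visit P.
At B: go right to F.
  F is a leaf — visit F.
Visit B.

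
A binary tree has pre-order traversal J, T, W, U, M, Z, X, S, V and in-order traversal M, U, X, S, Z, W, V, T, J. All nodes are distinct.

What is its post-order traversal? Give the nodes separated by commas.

M, S, X, Z, U, V, W, T, J

The first element of pre-order is the root; it splits in-order into left and right subtrees.
Root J: left subtree has 8 nodes {M, U, X, S, Z, W, V, T}, right has 0 { }.
  Root T: left subtree has 7 nodes {M, U, X, S, Z, W, V}, right has 0 { }.
    Root W: left subtree has 5 nodes {M, U, X, S, Z}, right has 1 {V}.
      Root U: left subtree has 1 node {M}, right has 3 {X, S, Z}.
        Root Z: left subtree has 2 nodes {X, S}, right has 0 { }.
          Root X: left subtree has 0 nodes { }, right has 1 {S}.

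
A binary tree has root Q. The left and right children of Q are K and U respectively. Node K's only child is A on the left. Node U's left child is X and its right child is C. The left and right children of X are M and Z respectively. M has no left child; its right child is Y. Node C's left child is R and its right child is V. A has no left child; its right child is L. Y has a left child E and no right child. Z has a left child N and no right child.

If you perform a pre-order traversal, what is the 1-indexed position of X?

Pre-order visits the node, then its left subtree, then its right subtree.
Visit Q.
At Q: go left to K.
  Visit K.
  At K: go left to A.
    Visit A.
    At A: no left child.
    At A: go right to L.
      L is a leaf — visit L.
  At K: no right child.
At Q: go right to U.
  Visit U.
  At U: go left to X.
    Visit X.
    At X: go left to M.
      Visit M.
      At M: no left child.
      At M: go right to Y.
        Visit Y.
        At Y: go left to E.
          E is a leaf — visit E.
        At Y: no right child.
    At X: go right to Z.
      Visit Z.
      At Z: go left to N.
        N is a leaf — visit N.
      At Z: no right child.
  At U: go right to C.
    Visit C.
    At C: go left to R.
      R is a leaf — visit R.
    At C: go right to V.
      V is a leaf — visit V.
Full pre-order sequence: Q, K, A, L, U, X, M, Y, E, Z, N, C, R, V.

6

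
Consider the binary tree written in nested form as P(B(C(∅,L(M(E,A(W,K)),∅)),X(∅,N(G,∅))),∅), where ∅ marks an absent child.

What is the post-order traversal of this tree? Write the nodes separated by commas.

Post-order visits the left subtree, then the right subtree, then the node.
At P: go left to B.
  At B: go left to C.
    At C: no left child.
    At C: go right to L.
      At L: go left to M.
        At M: go left to E.
          E is a leaf — visit E.
        At M: go right to A.
          At A: go left to W.
            W is a leaf — visit W.
          At A: go right to K.
            K is a leaf — visit K.
          Visit A.
        Visit M.
      At L: no right child.
      Visit L.
    Visit C.
  At B: go right to X.
    At X: no left child.
    At X: go right to N.
      At N: go left to G.
        G is a leaf — visit G.
      At N: no right child.
      Visit N.
    Visit X.
  Visit B.
At P: no right child.
Visit P.

E, W, K, A, M, L, C, G, N, X, B, P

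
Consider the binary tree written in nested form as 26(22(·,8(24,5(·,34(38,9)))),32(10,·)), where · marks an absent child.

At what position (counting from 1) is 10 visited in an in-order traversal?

In-order visits the left subtree, then the node, then the right subtree.
At 26: go left to 22.
  At 22: no left child.
  Visit 22.
  At 22: go right to 8.
    At 8: go left to 24.
      24 is a leaf — visit 24.
    Visit 8.
    At 8: go right to 5.
      At 5: no left child.
      Visit 5.
      At 5: go right to 34.
        At 34: go left to 38.
          38 is a leaf — visit 38.
        Visit 34.
        At 34: go right to 9.
          9 is a leaf — visit 9.
Visit 26.
At 26: go right to 32.
  At 32: go left to 10.
    10 is a leaf — visit 10.
  Visit 32.
  At 32: no right child.
Full in-order sequence: 22, 24, 8, 5, 38, 34, 9, 26, 10, 32.

9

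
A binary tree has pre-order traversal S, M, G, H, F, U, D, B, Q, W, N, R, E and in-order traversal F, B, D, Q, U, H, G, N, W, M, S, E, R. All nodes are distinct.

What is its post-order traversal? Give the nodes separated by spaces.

B Q D U F H N W G M E R S

The first element of pre-order is the root; it splits in-order into left and right subtrees.
Root S: left subtree has 10 nodes {F, B, D, Q, U, H, G, N, W, M}, right has 2 {E, R}.
  Root M: left subtree has 9 nodes {F, B, D, Q, U, H, G, N, W}, right has 0 { }.
    Root G: left subtree has 6 nodes {F, B, D, Q, U, H}, right has 2 {N, W}.
      Root H: left subtree has 5 nodes {F, B, D, Q, U}, right has 0 { }.
        Root F: left subtree has 0 nodes { }, right has 4 {B, D, Q, U}.
          Root U: left subtree has 3 nodes {B, D, Q}, right has 0 { }.
            Root D: left subtree has 1 node {B}, right has 1 {Q}.
      Root W: left subtree has 1 node {N}, right has 0 { }.
  Root R: left subtree has 1 node {E}, right has 0 { }.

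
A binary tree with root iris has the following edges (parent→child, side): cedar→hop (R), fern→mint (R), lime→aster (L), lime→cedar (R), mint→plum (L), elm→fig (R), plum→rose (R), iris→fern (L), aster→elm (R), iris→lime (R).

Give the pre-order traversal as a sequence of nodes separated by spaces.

Pre-order visits the node, then its left subtree, then its right subtree.
Visit iris.
At iris: go left to fern.
  Visit fern.
  At fern: no left child.
  At fern: go right to mint.
    Visit mint.
    At mint: go left to plum.
      Visit plum.
      At plum: no left child.
      At plum: go right to rose.
        rose is a leaf — visit rose.
    At mint: no right child.
At iris: go right to lime.
  Visit lime.
  At lime: go left to aster.
    Visit aster.
    At aster: no left child.
    At aster: go right to elm.
      Visit elm.
      At elm: no left child.
      At elm: go right to fig.
        fig is a leaf — visit fig.
  At lime: go right to cedar.
    Visit cedar.
    At cedar: no left child.
    At cedar: go right to hop.
      hop is a leaf — visit hop.

iris fern mint plum rose lime aster elm fig cedar hop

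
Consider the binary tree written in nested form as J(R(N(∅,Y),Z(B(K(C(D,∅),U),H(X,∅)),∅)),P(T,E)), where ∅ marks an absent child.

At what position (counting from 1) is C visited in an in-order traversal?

5

In-order visits the left subtree, then the node, then the right subtree.
At J: go left to R.
  At R: go left to N.
    At N: no left child.
    Visit N.
    At N: go right to Y.
      Y is a leaf — visit Y.
  Visit R.
  At R: go right to Z.
    At Z: go left to B.
      At B: go left to K.
        At K: go left to C.
          At C: go left to D.
            D is a leaf — visit D.
          Visit C.
          At C: no right child.
        Visit K.
        At K: go right to U.
          U is a leaf — visit U.
      Visit B.
      At B: go right to H.
        At H: go left to X.
          X is a leaf — visit X.
        Visit H.
        At H: no right child.
    Visit Z.
    At Z: no right child.
Visit J.
At J: go right to P.
  At P: go left to T.
    T is a leaf — visit T.
  Visit P.
  At P: go right to E.
    E is a leaf — visit E.
Full in-order sequence: N, Y, R, D, C, K, U, B, X, H, Z, J, T, P, E.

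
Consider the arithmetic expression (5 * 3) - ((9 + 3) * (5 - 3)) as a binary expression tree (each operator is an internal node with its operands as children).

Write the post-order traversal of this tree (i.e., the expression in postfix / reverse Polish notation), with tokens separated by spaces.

Post-order on an expression tree gives postfix notation: for each operator, emit left operand, right operand, then the operator.

5 3 * 9 3 + 5 3 - * -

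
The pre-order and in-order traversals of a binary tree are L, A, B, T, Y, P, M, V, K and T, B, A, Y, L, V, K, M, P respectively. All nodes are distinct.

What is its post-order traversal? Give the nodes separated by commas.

The first element of pre-order is the root; it splits in-order into left and right subtrees.
Root L: left subtree has 4 nodes {T, B, A, Y}, right has 4 {V, K, M, P}.
  Root A: left subtree has 2 nodes {T, B}, right has 1 {Y}.
    Root B: left subtree has 1 node {T}, right has 0 { }.
  Root P: left subtree has 3 nodes {V, K, M}, right has 0 { }.
    Root M: left subtree has 2 nodes {V, K}, right has 0 { }.
      Root V: left subtree has 0 nodes { }, right has 1 {K}.

T, B, Y, A, K, V, M, P, L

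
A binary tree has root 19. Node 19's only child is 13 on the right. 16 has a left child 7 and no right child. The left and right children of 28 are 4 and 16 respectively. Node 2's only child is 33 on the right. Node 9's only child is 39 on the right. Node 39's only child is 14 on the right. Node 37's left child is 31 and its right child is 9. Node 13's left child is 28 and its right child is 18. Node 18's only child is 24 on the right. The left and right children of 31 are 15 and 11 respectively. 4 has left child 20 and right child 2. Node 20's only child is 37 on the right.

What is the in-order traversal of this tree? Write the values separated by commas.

In-order visits the left subtree, then the node, then the right subtree.
At 19: no left child.
Visit 19.
At 19: go right to 13.
  At 13: go left to 28.
    At 28: go left to 4.
      At 4: go left to 20.
        At 20: no left child.
        Visit 20.
        At 20: go right to 37.
          At 37: go left to 31.
            At 31: go left to 15.
              15 is a leaf — visit 15.
            Visit 31.
            At 31: go right to 11.
              11 is a leaf — visit 11.
          Visit 37.
          At 37: go right to 9.
            At 9: no left child.
            Visit 9.
            At 9: go right to 39.
              At 39: no left child.
              Visit 39.
              At 39: go right to 14.
                14 is a leaf — visit 14.
      Visit 4.
      At 4: go right to 2.
        At 2: no left child.
        Visit 2.
        At 2: go right to 33.
          33 is a leaf — visit 33.
    Visit 28.
    At 28: go right to 16.
      At 16: go left to 7.
        7 is a leaf — visit 7.
      Visit 16.
      At 16: no right child.
  Visit 13.
  At 13: go right to 18.
    At 18: no left child.
    Visit 18.
    At 18: go right to 24.
      24 is a leaf — visit 24.

19, 20, 15, 31, 11, 37, 9, 39, 14, 4, 2, 33, 28, 7, 16, 13, 18, 24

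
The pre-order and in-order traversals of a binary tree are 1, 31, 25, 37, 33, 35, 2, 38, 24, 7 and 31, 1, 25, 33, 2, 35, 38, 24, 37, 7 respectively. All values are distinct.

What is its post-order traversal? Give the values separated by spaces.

31 2 24 38 35 33 7 37 25 1

The first element of pre-order is the root; it splits in-order into left and right subtrees.
Root 1: left subtree has 1 node {31}, right has 8 {25, 33, 2, 35, 38, 24, 37, 7}.
  Root 25: left subtree has 0 nodes { }, right has 7 {33, 2, 35, 38, 24, 37, 7}.
    Root 37: left subtree has 5 nodes {33, 2, 35, 38, 24}, right has 1 {7}.
      Root 33: left subtree has 0 nodes { }, right has 4 {2, 35, 38, 24}.
        Root 35: left subtree has 1 node {2}, right has 2 {38, 24}.
          Root 38: left subtree has 0 nodes { }, right has 1 {24}.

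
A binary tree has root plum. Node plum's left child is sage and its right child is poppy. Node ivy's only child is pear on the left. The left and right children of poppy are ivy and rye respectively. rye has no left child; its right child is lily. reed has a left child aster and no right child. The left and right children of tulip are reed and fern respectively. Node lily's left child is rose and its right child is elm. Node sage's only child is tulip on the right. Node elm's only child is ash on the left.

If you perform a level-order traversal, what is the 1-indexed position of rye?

6

Level-order visits nodes level by level from the root, left to right within each level.
Level 0: plum
Level 1: sage, poppy
Level 2: tulip, ivy, rye
Level 3: reed, fern, pear, lily
Level 4: aster, rose, elm
Level 5: ash
Full level-order sequence: plum, sage, poppy, tulip, ivy, rye, reed, fern, pear, lily, aster, rose, elm, ash.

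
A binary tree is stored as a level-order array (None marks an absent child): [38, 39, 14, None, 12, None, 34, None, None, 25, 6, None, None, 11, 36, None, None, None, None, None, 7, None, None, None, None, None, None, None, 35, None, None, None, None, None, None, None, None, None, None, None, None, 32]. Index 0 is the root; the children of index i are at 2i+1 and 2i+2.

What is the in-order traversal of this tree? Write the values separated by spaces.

In-order visits the left subtree, then the node, then the right subtree.
At 38: go left to 39.
  At 39: no left child.
  Visit 39.
  At 39: go right to 12.
    At 12: go left to 25.
      At 25: no left child.
      Visit 25.
      At 25: go right to 7.
        At 7: go left to 32.
          32 is a leaf — visit 32.
        Visit 7.
        At 7: no right child.
    Visit 12.
    At 12: go right to 6.
      6 is a leaf — visit 6.
Visit 38.
At 38: go right to 14.
  At 14: no left child.
  Visit 14.
  At 14: go right to 34.
    At 34: go left to 11.
      At 11: no left child.
      Visit 11.
      At 11: go right to 35.
        35 is a leaf — visit 35.
    Visit 34.
    At 34: go right to 36.
      36 is a leaf — visit 36.

39 25 32 7 12 6 38 14 11 35 34 36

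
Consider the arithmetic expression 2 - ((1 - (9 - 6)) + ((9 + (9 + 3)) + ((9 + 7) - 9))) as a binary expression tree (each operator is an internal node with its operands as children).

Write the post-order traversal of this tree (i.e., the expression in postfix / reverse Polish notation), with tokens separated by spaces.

2 1 9 6 - - 9 9 3 + + 9 7 + 9 - + + -

Post-order on an expression tree gives postfix notation: for each operator, emit left operand, right operand, then the operator.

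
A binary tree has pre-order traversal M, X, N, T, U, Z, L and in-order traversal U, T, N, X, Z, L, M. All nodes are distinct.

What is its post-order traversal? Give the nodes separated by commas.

U, T, N, L, Z, X, M

The first element of pre-order is the root; it splits in-order into left and right subtrees.
Root M: left subtree has 6 nodes {U, T, N, X, Z, L}, right has 0 { }.
  Root X: left subtree has 3 nodes {U, T, N}, right has 2 {Z, L}.
    Root N: left subtree has 2 nodes {U, T}, right has 0 { }.
      Root T: left subtree has 1 node {U}, right has 0 { }.
    Root Z: left subtree has 0 nodes { }, right has 1 {L}.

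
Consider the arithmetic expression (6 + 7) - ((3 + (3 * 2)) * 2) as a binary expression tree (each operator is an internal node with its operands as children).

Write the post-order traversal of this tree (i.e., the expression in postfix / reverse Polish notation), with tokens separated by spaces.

Post-order on an expression tree gives postfix notation: for each operator, emit left operand, right operand, then the operator.

6 7 + 3 3 2 * + 2 * -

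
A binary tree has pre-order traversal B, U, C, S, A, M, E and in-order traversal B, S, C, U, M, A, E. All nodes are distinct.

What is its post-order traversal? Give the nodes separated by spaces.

The first element of pre-order is the root; it splits in-order into left and right subtrees.
Root B: left subtree has 0 nodes { }, right has 6 {S, C, U, M, A, E}.
  Root U: left subtree has 2 nodes {S, C}, right has 3 {M, A, E}.
    Root C: left subtree has 1 node {S}, right has 0 { }.
    Root A: left subtree has 1 node {M}, right has 1 {E}.

S C M E A U B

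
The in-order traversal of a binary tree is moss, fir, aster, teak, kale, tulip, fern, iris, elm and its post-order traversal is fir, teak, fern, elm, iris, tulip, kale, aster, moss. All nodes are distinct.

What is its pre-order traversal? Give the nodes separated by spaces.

moss aster fir kale teak tulip iris fern elm

The last element of post-order is the root; it splits in-order into left and right subtrees.
Root moss: left subtree has 0 nodes { }, right has 8 {fir, aster, teak, kale, tulip, fern, iris, elm}.
  Root aster: left subtree has 1 node {fir}, right has 6 {teak, kale, tulip, fern, iris, elm}.
    Root kale: left subtree has 1 node {teak}, right has 4 {tulip, fern, iris, elm}.
      Root tulip: left subtree has 0 nodes { }, right has 3 {fern, iris, elm}.
        Root iris: left subtree has 1 node {fern}, right has 1 {elm}.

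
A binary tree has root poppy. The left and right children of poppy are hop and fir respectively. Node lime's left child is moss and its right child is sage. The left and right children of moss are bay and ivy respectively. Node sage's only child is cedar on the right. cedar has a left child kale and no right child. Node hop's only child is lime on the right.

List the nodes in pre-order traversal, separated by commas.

poppy, hop, lime, moss, bay, ivy, sage, cedar, kale, fir

Pre-order visits the node, then its left subtree, then its right subtree.
Visit poppy.
At poppy: go left to hop.
  Visit hop.
  At hop: no left child.
  At hop: go right to lime.
    Visit lime.
    At lime: go left to moss.
      Visit moss.
      At moss: go left to bay.
        bay is a leaf — visit bay.
      At moss: go right to ivy.
        ivy is a leaf — visit ivy.
    At lime: go right to sage.
      Visit sage.
      At sage: no left child.
      At sage: go right to cedar.
        Visit cedar.
        At cedar: go left to kale.
          kale is a leaf — visit kale.
        At cedar: no right child.
At poppy: go right to fir.
  fir is a leaf — visit fir.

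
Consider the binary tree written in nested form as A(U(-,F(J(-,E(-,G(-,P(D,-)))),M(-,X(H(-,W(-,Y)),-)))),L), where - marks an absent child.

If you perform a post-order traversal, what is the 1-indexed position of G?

Post-order visits the left subtree, then the right subtree, then the node.
At A: go left to U.
  At U: no left child.
  At U: go right to F.
    At F: go left to J.
      At J: no left child.
      At J: go right to E.
        At E: no left child.
        At E: go right to G.
          At G: no left child.
          At G: go right to P.
            At P: go left to D.
              D is a leaf — visit D.
            At P: no right child.
            Visit P.
          Visit G.
        Visit E.
      Visit J.
    At F: go right to M.
      At M: no left child.
      At M: go right to X.
        At X: go left to H.
          At H: no left child.
          At H: go right to W.
            At W: no left child.
            At W: go right to Y.
              Y is a leaf — visit Y.
            Visit W.
          Visit H.
        At X: no right child.
        Visit X.
      Visit M.
    Visit F.
  Visit U.
At A: go right to L.
  L is a leaf — visit L.
Visit A.
Full post-order sequence: D, P, G, E, J, Y, W, H, X, M, F, U, L, A.

3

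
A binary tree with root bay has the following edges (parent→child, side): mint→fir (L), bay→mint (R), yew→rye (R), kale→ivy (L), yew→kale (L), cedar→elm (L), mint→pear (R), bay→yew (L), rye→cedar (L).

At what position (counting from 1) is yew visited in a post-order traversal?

Post-order visits the left subtree, then the right subtree, then the node.
At bay: go left to yew.
  At yew: go left to kale.
    At kale: go left to ivy.
      ivy is a leaf — visit ivy.
    At kale: no right child.
    Visit kale.
  At yew: go right to rye.
    At rye: go left to cedar.
      At cedar: go left to elm.
        elm is a leaf — visit elm.
      At cedar: no right child.
      Visit cedar.
    At rye: no right child.
    Visit rye.
  Visit yew.
At bay: go right to mint.
  At mint: go left to fir.
    fir is a leaf — visit fir.
  At mint: go right to pear.
    pear is a leaf — visit pear.
  Visit mint.
Visit bay.
Full post-order sequence: ivy, kale, elm, cedar, rye, yew, fir, pear, mint, bay.

6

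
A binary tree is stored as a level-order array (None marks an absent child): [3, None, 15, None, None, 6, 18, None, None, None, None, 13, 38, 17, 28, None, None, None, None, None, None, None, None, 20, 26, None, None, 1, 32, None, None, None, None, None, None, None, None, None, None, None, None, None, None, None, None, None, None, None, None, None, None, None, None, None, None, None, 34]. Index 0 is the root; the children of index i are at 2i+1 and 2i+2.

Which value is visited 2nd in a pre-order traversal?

Pre-order visits the node, then its left subtree, then its right subtree.
Visit 3.
At 3: no left child.
At 3: go right to 15.
  Visit 15.
  At 15: go left to 6.
    Visit 6.
    At 6: go left to 13.
      Visit 13.
      At 13: go left to 20.
        20 is a leaf — visit 20.
      At 13: go right to 26.
        26 is a leaf — visit 26.
    At 6: go right to 38.
      38 is a leaf — visit 38.
  At 15: go right to 18.
    Visit 18.
    At 18: go left to 17.
      Visit 17.
      At 17: go left to 1.
        Visit 1.
        At 1: no left child.
        At 1: go right to 34.
          34 is a leaf — visit 34.
      At 17: go right to 32.
        32 is a leaf — visit 32.
    At 18: go right to 28.
      28 is a leaf — visit 28.
Full pre-order sequence: 3, 15, 6, 13, 20, 26, 38, 18, 17, 1, 34, 32, 28.

15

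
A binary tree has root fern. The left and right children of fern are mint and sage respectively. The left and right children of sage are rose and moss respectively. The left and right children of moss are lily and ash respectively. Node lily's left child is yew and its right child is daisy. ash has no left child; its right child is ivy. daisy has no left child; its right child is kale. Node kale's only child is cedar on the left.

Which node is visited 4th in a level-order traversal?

rose

Level-order visits nodes level by level from the root, left to right within each level.
Level 0: fern
Level 1: mint, sage
Level 2: rose, moss
Level 3: lily, ash
Level 4: yew, daisy, ivy
Level 5: kale
Level 6: cedar
Full level-order sequence: fern, mint, sage, rose, moss, lily, ash, yew, daisy, ivy, kale, cedar.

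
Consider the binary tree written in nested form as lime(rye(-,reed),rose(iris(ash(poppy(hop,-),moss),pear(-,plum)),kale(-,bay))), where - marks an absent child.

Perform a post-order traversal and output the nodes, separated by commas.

Post-order visits the left subtree, then the right subtree, then the node.
At lime: go left to rye.
  At rye: no left child.
  At rye: go right to reed.
    reed is a leaf — visit reed.
  Visit rye.
At lime: go right to rose.
  At rose: go left to iris.
    At iris: go left to ash.
      At ash: go left to poppy.
        At poppy: go left to hop.
          hop is a leaf — visit hop.
        At poppy: no right child.
        Visit poppy.
      At ash: go right to moss.
        moss is a leaf — visit moss.
      Visit ash.
    At iris: go right to pear.
      At pear: no left child.
      At pear: go right to plum.
        plum is a leaf — visit plum.
      Visit pear.
    Visit iris.
  At rose: go right to kale.
    At kale: no left child.
    At kale: go right to bay.
      bay is a leaf — visit bay.
    Visit kale.
  Visit rose.
Visit lime.

reed, rye, hop, poppy, moss, ash, plum, pear, iris, bay, kale, rose, lime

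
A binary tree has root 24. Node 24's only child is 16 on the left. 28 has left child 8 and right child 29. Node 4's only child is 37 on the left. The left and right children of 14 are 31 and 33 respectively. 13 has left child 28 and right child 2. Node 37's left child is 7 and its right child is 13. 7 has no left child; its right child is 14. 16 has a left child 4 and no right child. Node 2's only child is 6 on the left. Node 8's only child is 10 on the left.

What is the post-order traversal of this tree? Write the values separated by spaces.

31 33 14 7 10 8 29 28 6 2 13 37 4 16 24

Post-order visits the left subtree, then the right subtree, then the node.
At 24: go left to 16.
  At 16: go left to 4.
    At 4: go left to 37.
      At 37: go left to 7.
        At 7: no left child.
        At 7: go right to 14.
          At 14: go left to 31.
            31 is a leaf — visit 31.
          At 14: go right to 33.
            33 is a leaf — visit 33.
          Visit 14.
        Visit 7.
      At 37: go right to 13.
        At 13: go left to 28.
          At 28: go left to 8.
            At 8: go left to 10.
              10 is a leaf — visit 10.
            At 8: no right child.
            Visit 8.
          At 28: go right to 29.
            29 is a leaf — visit 29.
          Visit 28.
        At 13: go right to 2.
          At 2: go left to 6.
            6 is a leaf — visit 6.
          At 2: no right child.
          Visit 2.
        Visit 13.
      Visit 37.
    At 4: no right child.
    Visit 4.
  At 16: no right child.
  Visit 16.
At 24: no right child.
Visit 24.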